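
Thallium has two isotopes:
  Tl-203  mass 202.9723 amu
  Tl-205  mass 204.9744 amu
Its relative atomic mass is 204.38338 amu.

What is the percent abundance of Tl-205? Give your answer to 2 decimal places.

70.48%

Let x be the fractional abundance of Tl-203; then Tl-205 has abundance 1 − x.
202.9723·x + 204.9744·(1 − x) = 204.38338
(202.9723 − 204.9744)·x = 204.38338 − 204.9744
x = -0.59102 / -2.0021 = 0.29520 → 29.52% Tl-203, 70.48% Tl-205.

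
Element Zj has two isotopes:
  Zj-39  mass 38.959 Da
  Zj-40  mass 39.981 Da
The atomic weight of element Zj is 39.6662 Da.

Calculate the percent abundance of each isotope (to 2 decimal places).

Zj-39: 30.80%, Zj-40: 69.20%

Writing the weighted mean with unknown fraction x of Zj-39:
38.959·x + 39.981·(1 − x) = 39.6662
(38.959 − 39.981)·x = 39.6662 − 39.981
x = -0.3148 / -1.022 = 0.30802 → 30.80% Zj-39, 69.20% Zj-40.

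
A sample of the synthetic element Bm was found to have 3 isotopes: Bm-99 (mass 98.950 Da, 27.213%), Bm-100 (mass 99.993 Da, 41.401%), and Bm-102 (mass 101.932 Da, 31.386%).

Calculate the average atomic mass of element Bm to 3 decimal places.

100.318 Da

The abundance-weighted mean is 0.27213 × 98.950 + 0.41401 × 99.993 + 0.31386 × 101.932
= 26.9273 + 41.3981 + 31.9924 = 100.3178 Da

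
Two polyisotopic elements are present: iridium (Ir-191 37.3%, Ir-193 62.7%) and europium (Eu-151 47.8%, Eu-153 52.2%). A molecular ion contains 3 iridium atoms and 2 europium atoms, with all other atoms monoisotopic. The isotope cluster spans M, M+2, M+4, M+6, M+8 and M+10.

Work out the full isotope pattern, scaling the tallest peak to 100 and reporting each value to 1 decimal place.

3.4 : 24.7 : 70.6 : 100.0 : 70.0 : 19.3

Iridium pattern (n=3): 0.05189512 : 0.26170165 : 0.43991135 : 0.24649188
Europium pattern (n=2): 0.228484 : 0.499032 : 0.272484
Convolve the two distributions (both contribute in 2-u steps):
  M: 0.05189512×0.228484 = 0.011857
  M+2: 0.05189512×0.499032 + 0.26170165×0.228484 = 0.085692
  M+4: 0.05189512×0.272484 + 0.26170165×0.499032 + 0.43991135×0.228484 = 0.245251
  M+6: 0.26170165×0.272484 + 0.43991135×0.499032 + 0.24649188×0.228484 = 0.347159
  M+8: 0.43991135×0.272484 + 0.24649188×0.499032 = 0.242876
  M+10: 0.24649188×0.272484 = 0.067165
Scale to base peak (0.347159) = 100: 3.4 : 24.7 : 70.6 : 100.0 : 70.0 : 19.3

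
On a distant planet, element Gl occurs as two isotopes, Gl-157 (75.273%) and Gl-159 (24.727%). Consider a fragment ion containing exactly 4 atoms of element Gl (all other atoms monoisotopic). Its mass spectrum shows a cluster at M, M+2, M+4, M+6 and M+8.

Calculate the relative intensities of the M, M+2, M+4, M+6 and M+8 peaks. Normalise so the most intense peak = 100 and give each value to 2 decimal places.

76.10 : 100.00 : 49.27 : 10.79 : 0.89

Expanding (0.75273 + 0.24727)^4:
P(M) = 0.75273^4 = 0.321038
P(M+2) = 4 × 0.75273^3 × 0.24727^1 = 0.421841
P(M+4) = 6 × 0.75273^2 × 0.24727^2 = 0.207861
P(M+6) = 4 × 0.75273^1 × 0.24727^3 = 0.045521
P(M+8) = 0.24727^4 = 0.003738
The M+2 peak is largest (0.421841); scaling to 100 gives 76.10 : 100.00 : 49.27 : 10.79 : 0.89.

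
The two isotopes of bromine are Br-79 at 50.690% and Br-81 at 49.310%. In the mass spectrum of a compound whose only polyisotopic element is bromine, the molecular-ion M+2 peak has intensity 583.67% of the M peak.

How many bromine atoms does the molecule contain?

With n Br atoms, P(M+2)/P(M) = C(n,1)·p^(n−1)q / p^n = n·q/p = n · 0.49310/0.50690.
n = 5.8367 × 0.50690/0.49310 = 6.00 ≈ 6

6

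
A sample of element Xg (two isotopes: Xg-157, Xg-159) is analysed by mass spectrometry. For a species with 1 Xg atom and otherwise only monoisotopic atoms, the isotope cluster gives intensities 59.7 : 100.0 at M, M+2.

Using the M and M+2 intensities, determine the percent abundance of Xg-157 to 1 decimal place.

Let p = fractional abundance of Xg-157. I(M+2)/I(M) = [C(1,1)·p^0·(1−p)] / p^1 = 1·(1−p)/p = 100.0/59.7 = 1.6750
(1−p)/p = 1.6750/1 = 1.6750  ⇒  p = 1/(1 + 1.6750) = 0.3738
Xg-157: 37.4%, Xg-159: 62.6%.

37.4%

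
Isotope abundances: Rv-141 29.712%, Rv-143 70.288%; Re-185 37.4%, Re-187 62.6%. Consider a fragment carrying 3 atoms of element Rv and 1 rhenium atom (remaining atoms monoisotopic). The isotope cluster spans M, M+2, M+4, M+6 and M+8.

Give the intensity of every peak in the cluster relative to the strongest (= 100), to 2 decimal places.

2.42 : 21.22 : 69.35 : 100.00 : 53.60

Element Rv pattern (n=3): 0.02622984 : 0.18615136 : 0.44036776 : 0.34725104
Rhenium pattern (n=1): 0.3740 : 0.6260
Convolve the two distributions (both contribute in 2-u steps):
  M: 0.02622984×0.3740 = 0.009810
  M+2: 0.02622984×0.6260 + 0.18615136×0.3740 = 0.086040
  M+4: 0.18615136×0.6260 + 0.44036776×0.3740 = 0.281228
  M+6: 0.44036776×0.6260 + 0.34725104×0.3740 = 0.405542
  M+8: 0.34725104×0.6260 = 0.217379
Scale to base peak (0.405542) = 100: 2.42 : 21.22 : 69.35 : 100.00 : 53.60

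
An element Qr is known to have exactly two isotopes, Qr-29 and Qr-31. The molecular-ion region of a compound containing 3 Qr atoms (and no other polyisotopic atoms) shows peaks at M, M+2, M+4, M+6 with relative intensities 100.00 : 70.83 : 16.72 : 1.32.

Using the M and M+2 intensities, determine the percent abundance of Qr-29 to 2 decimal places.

80.90%

Write p for the Qr-29 fraction. I(M+2)/I(M) = [C(3,1)·p^2·(1−p)] / p^3 = 3·(1−p)/p = 70.83/100.00 = 0.7083
(1−p)/p = 0.7083/3 = 0.2361  ⇒  p = 1/(1 + 0.2361) = 0.8090
Qr-29: 80.90%, Qr-31: 19.10%.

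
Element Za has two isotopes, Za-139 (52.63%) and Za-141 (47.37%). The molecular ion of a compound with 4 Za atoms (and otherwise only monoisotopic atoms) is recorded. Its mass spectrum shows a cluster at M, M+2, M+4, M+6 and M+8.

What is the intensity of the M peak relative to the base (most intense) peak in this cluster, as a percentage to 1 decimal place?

(0.5263 + 0.4737)^4 gives M 0.0767, M+2 0.2762, M+4 0.3729, M+6 0.2238, M+8 0.0504; the largest is M+4.
P(M+4) = C(4,2) × 0.5263^2 × 0.4737^2 = 6 × 0.27699169 × 0.22439169 = 0.372928 (base)
P(M) = C(4,0) × 0.5263^4 × 0.4737^0 = 1 × 0.0767244 × 1.0000 = 0.076724
Relative intensity = 0.076724 / 0.372928 × 100 = 20.6

20.6%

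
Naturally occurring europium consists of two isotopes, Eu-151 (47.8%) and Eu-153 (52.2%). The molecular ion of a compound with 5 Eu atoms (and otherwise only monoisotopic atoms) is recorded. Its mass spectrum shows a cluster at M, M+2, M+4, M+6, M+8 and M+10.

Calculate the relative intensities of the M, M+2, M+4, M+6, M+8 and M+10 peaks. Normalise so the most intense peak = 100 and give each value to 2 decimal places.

7.68 : 41.93 : 91.57 : 100.00 : 54.60 : 11.93

The 5 Eu atoms are independent, so intensities follow the terms of (0.478 + 0.522)^5.
P(M) = 0.478^5 = 0.024954
P(M+2) = 5 × 0.478^4 × 0.522^1 = 0.136255
P(M+4) = 10 × 0.478^3 × 0.522^2 = 0.297594
P(M+6) = 10 × 0.478^2 × 0.522^3 = 0.324988
P(M+8) = 5 × 0.478^1 × 0.522^4 = 0.177452
P(M+10) = 0.522^5 = 0.038757
The M+6 peak is largest (0.324988); scaling to 100 gives 7.68 : 41.93 : 91.57 : 100.00 : 54.60 : 11.93.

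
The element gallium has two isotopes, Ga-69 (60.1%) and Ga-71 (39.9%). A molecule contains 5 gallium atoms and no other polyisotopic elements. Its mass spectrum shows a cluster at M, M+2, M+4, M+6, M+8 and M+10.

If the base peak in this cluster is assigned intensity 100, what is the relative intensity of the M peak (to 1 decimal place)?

22.7

Binomial terms of (0.601 + 0.399)^5: M 0.0784, M+2 0.2603, M+4 0.3456, M+6 0.2294, M+8 0.0762, M+10 0.0101 → M+4 is the base peak.
P(M+4) = C(5,2) × 0.601^3 × 0.399^2 = 10 × 0.2170818 × 0.159201 = 0.345596 (base)
P(M) = C(5,0) × 0.601^5 × 0.399^0 = 1 × 0.07841016 × 1.0000 = 0.078410
Relative intensity = 0.078410 / 0.345596 × 100 = 22.7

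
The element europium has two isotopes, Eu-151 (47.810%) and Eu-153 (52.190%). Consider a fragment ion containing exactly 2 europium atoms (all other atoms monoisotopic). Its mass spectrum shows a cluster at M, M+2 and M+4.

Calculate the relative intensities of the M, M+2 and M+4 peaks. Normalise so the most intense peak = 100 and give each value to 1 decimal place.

Expanding (0.47810 + 0.52190)^2:
P(M) = 0.47810^2 = 0.228580
P(M+2) = 2 × 0.47810^1 × 0.52190^1 = 0.499041
P(M+4) = 0.52190^2 = 0.272380
The M+2 peak is largest (0.499041); scaling to 100 gives 45.8 : 100.0 : 54.6.

45.8 : 100.0 : 54.6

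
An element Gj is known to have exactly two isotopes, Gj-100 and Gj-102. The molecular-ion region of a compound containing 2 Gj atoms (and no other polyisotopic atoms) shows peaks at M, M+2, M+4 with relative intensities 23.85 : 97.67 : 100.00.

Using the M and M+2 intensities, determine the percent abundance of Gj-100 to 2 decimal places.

If p is the fraction of Gj that is Gj-100, then I(M+2)/I(M) = [C(2,1)·p^1·(1−p)] / p^2 = 2·(1−p)/p = 97.67/23.85 = 4.0952
(1−p)/p = 4.0952/2 = 2.0476  ⇒  p = 1/(1 + 2.0476) = 0.3281
Gj-100: 32.81%, Gj-102: 67.19%.

32.81%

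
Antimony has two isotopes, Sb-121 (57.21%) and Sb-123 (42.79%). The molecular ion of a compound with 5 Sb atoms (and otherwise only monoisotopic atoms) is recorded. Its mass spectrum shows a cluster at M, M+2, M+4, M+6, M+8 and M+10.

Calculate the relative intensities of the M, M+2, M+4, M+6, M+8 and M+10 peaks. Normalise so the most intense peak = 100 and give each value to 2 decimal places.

Each Sb atom is independently Sb-121 (p = 0.5721) or Sb-123 (q = 0.4279); the cluster is the binomial expansion (p + q)^5.
P(M) = 0.5721^5 = 0.061286
P(M+2) = 5 × 0.5721^4 × 0.4279^1 = 0.229192
P(M+4) = 10 × 0.5721^3 × 0.4279^2 = 0.342847
P(M+6) = 10 × 0.5721^2 × 0.4279^3 = 0.256431
P(M+8) = 5 × 0.5721^1 × 0.4279^4 = 0.095898
P(M+10) = 0.4279^5 = 0.014345
The M+4 peak is largest (0.342847); scaling to 100 gives 17.88 : 66.85 : 100.00 : 74.79 : 27.97 : 4.18.

17.88 : 66.85 : 100.00 : 74.79 : 27.97 : 4.18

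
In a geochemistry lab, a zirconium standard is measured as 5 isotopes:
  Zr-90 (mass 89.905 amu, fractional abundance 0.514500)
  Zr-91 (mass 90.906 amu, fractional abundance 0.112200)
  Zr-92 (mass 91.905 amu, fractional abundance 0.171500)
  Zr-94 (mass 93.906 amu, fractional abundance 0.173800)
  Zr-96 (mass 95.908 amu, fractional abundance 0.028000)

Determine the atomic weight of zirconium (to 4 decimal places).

Weight each isotope mass by its fractional abundance: 0.514500 × 89.905 + 0.112200 × 90.906 + 0.171500 × 91.905 + 0.173800 × 93.906 + 0.028000 × 95.908
= 46.25612 + 10.19965 + 15.76171 + 16.32086 + 2.68542 = 91.22376 amu

91.2238 amu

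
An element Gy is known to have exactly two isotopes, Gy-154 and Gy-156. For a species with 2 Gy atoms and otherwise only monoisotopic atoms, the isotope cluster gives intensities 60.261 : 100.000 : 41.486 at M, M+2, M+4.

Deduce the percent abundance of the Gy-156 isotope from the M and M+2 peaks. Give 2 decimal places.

If p is the fraction of Gy that is Gy-154, then I(M+2)/I(M) = [C(2,1)·p^1·(1−p)] / p^2 = 2·(1−p)/p = 100.000/60.261 = 1.6594
(1−p)/p = 1.6594/2 = 0.8297  ⇒  p = 1/(1 + 0.8297) = 0.5465
Gy-154: 54.65%, Gy-156: 45.35%.

45.35%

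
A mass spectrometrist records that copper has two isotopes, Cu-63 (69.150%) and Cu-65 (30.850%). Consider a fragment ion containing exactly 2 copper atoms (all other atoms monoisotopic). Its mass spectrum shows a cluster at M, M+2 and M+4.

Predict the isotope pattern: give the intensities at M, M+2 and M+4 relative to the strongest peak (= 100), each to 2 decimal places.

100.00 : 89.23 : 19.90

Each Cu atom is independently Cu-63 (p = 0.69150) or Cu-65 (q = 0.30850); the cluster is the binomial expansion (p + q)^2.
P(M) = 0.69150^2 = 0.478172
P(M+2) = 2 × 0.69150^1 × 0.30850^1 = 0.426656
P(M+4) = 0.30850^2 = 0.095172
The M peak is largest (0.478172); scaling to 100 gives 100.00 : 89.23 : 19.90.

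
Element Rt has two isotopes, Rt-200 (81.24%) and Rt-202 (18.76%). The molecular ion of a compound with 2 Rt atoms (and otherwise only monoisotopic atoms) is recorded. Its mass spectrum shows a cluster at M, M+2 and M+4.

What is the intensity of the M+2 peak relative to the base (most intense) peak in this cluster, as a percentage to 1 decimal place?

Term probabilities: M 0.6600, M+2 0.3048, M+4 0.0352. Base peak = M.
P(M) = C(2,0) × 0.8124^2 × 0.1876^0 = 1 × 0.65999376 × 1.0000 = 0.659994 (base)
P(M+2) = C(2,1) × 0.8124^1 × 0.1876^1 = 2 × 0.8124 × 0.1876 = 0.304812
Relative intensity = 0.304812 / 0.659994 × 100 = 46.2

46.2%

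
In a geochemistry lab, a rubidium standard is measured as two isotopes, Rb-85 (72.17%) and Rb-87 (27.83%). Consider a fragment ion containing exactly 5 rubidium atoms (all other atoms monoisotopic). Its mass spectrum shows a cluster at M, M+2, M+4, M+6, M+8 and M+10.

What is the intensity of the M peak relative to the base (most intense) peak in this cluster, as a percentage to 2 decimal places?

51.86%

Binomial terms of (0.7217 + 0.2783)^5: M 0.1958, M+2 0.3775, M+4 0.2911, M+6 0.1123, M+8 0.0216, M+10 0.0017 → M+2 is the base peak.
P(M+2) = C(5,1) × 0.7217^4 × 0.2783^1 = 5 × 0.27128565 × 0.2783 = 0.377494 (base)
P(M) = C(5,0) × 0.7217^5 × 0.2783^0 = 1 × 0.19578685 × 1.0000 = 0.195787
Relative intensity = 0.195787 / 0.377494 × 100 = 51.86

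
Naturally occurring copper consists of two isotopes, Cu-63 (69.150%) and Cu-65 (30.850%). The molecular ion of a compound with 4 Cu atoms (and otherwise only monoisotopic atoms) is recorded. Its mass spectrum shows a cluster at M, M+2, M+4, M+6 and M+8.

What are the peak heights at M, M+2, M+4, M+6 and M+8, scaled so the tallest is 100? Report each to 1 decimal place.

56.0 : 100.0 : 66.9 : 19.9 : 2.2

Each Cu atom is independently Cu-63 (p = 0.69150) or Cu-65 (q = 0.30850); the cluster is the binomial expansion (p + q)^4.
P(M) = 0.69150^4 = 0.228649
P(M+2) = 4 × 0.69150^3 × 0.30850^1 = 0.408030
P(M+4) = 6 × 0.69150^2 × 0.30850^2 = 0.273052
P(M+6) = 4 × 0.69150^1 × 0.30850^3 = 0.081212
P(M+8) = 0.30850^4 = 0.009058
The M+2 peak is largest (0.408030); scaling to 100 gives 56.0 : 100.0 : 66.9 : 19.9 : 2.2.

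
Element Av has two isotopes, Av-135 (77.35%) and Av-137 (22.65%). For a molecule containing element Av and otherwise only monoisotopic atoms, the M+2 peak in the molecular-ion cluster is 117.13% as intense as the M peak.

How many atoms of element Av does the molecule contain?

The M+2/M ratio from n Av atoms is n · q/p = n · 0.2265/0.7735.
n = 1.1713 × 0.7735/0.2265 = 4.00 ≈ 4

4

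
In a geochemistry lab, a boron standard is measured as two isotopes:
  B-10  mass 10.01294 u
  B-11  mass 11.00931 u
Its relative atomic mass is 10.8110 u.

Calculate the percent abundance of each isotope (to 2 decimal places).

Let x be the fractional abundance of B-10; then B-11 has abundance 1 − x.
10.01294·x + 11.00931·(1 − x) = 10.8110
(10.01294 − 11.00931)·x = 10.8110 − 11.00931
x = -0.19831 / -0.99637 = 0.19903 → 19.90% B-10, 80.10% B-11.

B-10: 19.90%, B-11: 80.10%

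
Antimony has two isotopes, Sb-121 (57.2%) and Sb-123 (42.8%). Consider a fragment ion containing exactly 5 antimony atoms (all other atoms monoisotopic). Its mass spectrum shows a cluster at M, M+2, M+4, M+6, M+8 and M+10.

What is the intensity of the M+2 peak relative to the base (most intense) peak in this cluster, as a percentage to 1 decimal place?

66.8%

Term probabilities: M 0.0612, M+2 0.2291, M+4 0.3428, M+6 0.2565, M+8 0.0960, M+10 0.0144. Base peak = M+4.
P(M+4) = C(5,2) × 0.572^3 × 0.428^2 = 10 × 0.18714925 × 0.183184 = 0.342827 (base)
P(M+2) = C(5,1) × 0.572^4 × 0.428^1 = 5 × 0.10704937 × 0.4280 = 0.229086
Relative intensity = 0.229086 / 0.342827 × 100 = 66.8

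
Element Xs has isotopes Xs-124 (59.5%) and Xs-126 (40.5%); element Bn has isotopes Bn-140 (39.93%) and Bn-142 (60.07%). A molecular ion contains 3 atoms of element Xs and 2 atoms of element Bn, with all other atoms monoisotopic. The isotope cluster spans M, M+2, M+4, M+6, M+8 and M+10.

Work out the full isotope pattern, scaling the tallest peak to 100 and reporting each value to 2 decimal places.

10.21 : 51.55 : 100.00 : 93.08 : 41.79 : 7.29

Element Xs pattern (n=3): 0.21064487 : 0.43014037 : 0.29278463 : 0.06643013
Element Bn pattern (n=2): 0.15944049 : 0.47971902 : 0.36084049
Convolve the two distributions (both contribute in 2-u steps):
  M: 0.21064487×0.15944049 = 0.033585
  M+2: 0.21064487×0.47971902 + 0.43014037×0.15944049 = 0.169632
  M+4: 0.21064487×0.36084049 + 0.43014037×0.47971902 + 0.29278463×0.15944049 = 0.329037
  M+6: 0.43014037×0.36084049 + 0.29278463×0.47971902 + 0.06643013×0.15944049 = 0.306258
  M+8: 0.29278463×0.36084049 + 0.06643013×0.47971902 = 0.137516
  M+10: 0.06643013×0.36084049 = 0.023971
Scale to base peak (0.329037) = 100: 10.21 : 51.55 : 100.00 : 93.08 : 41.79 : 7.29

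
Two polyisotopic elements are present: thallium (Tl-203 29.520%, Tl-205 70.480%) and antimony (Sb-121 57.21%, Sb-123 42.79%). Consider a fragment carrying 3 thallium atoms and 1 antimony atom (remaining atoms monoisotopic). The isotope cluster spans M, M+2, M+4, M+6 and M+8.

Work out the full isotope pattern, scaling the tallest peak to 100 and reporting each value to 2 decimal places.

3.79 : 29.96 : 85.07 : 100.00 : 38.56

Thallium pattern (n=3): 0.02572463 : 0.18425524 : 0.43991564 : 0.35010449
Antimony pattern (n=1): 0.5721 : 0.4279
Convolve the two distributions (both contribute in 2-u steps):
  M: 0.02572463×0.5721 = 0.014717
  M+2: 0.02572463×0.4279 + 0.18425524×0.5721 = 0.116420
  M+4: 0.18425524×0.4279 + 0.43991564×0.5721 = 0.330519
  M+6: 0.43991564×0.4279 + 0.35010449×0.5721 = 0.388535
  M+8: 0.35010449×0.4279 = 0.149810
Scale to base peak (0.388535) = 100: 3.79 : 29.96 : 85.07 : 100.00 : 38.56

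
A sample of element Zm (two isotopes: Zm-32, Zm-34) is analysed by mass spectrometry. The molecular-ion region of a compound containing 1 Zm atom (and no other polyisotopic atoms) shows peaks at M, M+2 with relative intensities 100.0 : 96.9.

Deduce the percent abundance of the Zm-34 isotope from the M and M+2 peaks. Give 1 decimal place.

49.2%

Write p for the Zm-32 fraction. I(M+2)/I(M) = [C(1,1)·p^0·(1−p)] / p^1 = 1·(1−p)/p = 96.9/100.0 = 0.9690
(1−p)/p = 0.9690/1 = 0.9690  ⇒  p = 1/(1 + 0.9690) = 0.5079
Zm-32: 50.8%, Zm-34: 49.2%.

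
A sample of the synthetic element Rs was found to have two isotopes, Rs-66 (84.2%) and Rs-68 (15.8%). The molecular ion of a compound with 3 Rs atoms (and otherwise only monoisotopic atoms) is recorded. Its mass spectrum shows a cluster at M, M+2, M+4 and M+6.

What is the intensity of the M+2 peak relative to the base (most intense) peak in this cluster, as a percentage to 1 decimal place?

(0.842 + 0.158)^3 gives M 0.5969, M+2 0.3360, M+4 0.0631, M+6 0.0039; the largest is M.
P(M) = C(3,0) × 0.842^3 × 0.158^0 = 1 × 0.59694769 × 1.0000 = 0.596948 (base)
P(M+2) = C(3,1) × 0.842^2 × 0.158^1 = 3 × 0.708964 × 0.1580 = 0.336049
Relative intensity = 0.336049 / 0.596948 × 100 = 56.3

56.3%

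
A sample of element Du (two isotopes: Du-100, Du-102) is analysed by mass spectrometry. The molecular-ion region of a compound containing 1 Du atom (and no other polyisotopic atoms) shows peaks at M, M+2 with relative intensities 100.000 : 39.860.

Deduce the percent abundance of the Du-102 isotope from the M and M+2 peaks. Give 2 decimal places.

28.50%

Write p for the Du-100 fraction. I(M+2)/I(M) = [C(1,1)·p^0·(1−p)] / p^1 = 1·(1−p)/p = 39.860/100.000 = 0.3986
(1−p)/p = 0.3986/1 = 0.3986  ⇒  p = 1/(1 + 0.3986) = 0.7150
Du-100: 71.50%, Du-102: 28.50%.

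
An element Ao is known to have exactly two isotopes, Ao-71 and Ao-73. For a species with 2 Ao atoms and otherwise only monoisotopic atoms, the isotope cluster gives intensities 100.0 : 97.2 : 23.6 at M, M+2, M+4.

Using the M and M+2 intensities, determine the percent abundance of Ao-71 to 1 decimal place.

67.3%

Write p for the Ao-71 fraction. I(M+2)/I(M) = [C(2,1)·p^1·(1−p)] / p^2 = 2·(1−p)/p = 97.2/100.0 = 0.9720
(1−p)/p = 0.9720/2 = 0.4860  ⇒  p = 1/(1 + 0.4860) = 0.6729
Ao-71: 67.3%, Ao-73: 32.7%.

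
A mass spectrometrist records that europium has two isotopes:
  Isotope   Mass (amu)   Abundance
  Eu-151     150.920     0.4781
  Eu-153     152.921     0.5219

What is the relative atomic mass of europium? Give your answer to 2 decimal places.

The abundance-weighted mean is 0.4781 × 150.920 + 0.5219 × 152.921
= 72.1549 + 79.8095 = 151.9644 amu

151.96 amu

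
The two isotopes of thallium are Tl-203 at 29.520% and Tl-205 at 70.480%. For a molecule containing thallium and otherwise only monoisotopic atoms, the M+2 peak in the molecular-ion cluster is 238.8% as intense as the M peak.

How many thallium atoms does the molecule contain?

1

The M+2/M ratio from n Tl atoms is n · q/p = n · 0.70480/0.29520.
n = 2.388 × 0.29520/0.70480 = 1.00 ≈ 1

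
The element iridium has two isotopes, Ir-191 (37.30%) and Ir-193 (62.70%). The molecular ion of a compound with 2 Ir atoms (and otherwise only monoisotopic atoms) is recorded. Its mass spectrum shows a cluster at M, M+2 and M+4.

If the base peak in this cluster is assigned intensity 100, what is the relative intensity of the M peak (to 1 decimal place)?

Binomial terms of (0.3730 + 0.6270)^2: M 0.1391, M+2 0.4677, M+4 0.3931 → M+2 is the base peak.
P(M+2) = C(2,1) × 0.3730^1 × 0.6270^1 = 2 × 0.3730 × 0.6270 = 0.467742 (base)
P(M) = C(2,0) × 0.3730^2 × 0.6270^0 = 1 × 0.139129 × 1.0000 = 0.139129
Relative intensity = 0.139129 / 0.467742 × 100 = 29.7

29.7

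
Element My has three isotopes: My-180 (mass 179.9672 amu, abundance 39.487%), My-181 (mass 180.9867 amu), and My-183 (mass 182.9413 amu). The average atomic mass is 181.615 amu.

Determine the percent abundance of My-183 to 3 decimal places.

The remaining 60.513% is split between My-181 (fraction x) and My-183 (fraction 0.60513 − x).
Substituting: 180.9867x + 182.9413(0.60513 − x) = 110.551351736
(180.9867 − 182.9413)x = -0.151917133  ⇒  x = 0.07772, y = 0.52741
My-181: 7.772%, My-183: 52.741%.

52.741%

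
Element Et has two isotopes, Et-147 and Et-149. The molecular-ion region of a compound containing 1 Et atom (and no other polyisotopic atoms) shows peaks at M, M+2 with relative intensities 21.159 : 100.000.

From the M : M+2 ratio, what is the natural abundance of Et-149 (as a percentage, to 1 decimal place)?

If p is the fraction of Et that is Et-147, then I(M+2)/I(M) = [C(1,1)·p^0·(1−p)] / p^1 = 1·(1−p)/p = 100.000/21.159 = 4.7261
(1−p)/p = 4.7261/1 = 4.7261  ⇒  p = 1/(1 + 4.7261) = 0.1746
Et-147: 17.5%, Et-149: 82.5%.

82.5%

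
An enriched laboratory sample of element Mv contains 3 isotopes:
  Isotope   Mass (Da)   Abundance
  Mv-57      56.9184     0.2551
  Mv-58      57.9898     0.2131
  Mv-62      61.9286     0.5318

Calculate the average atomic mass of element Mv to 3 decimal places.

59.811 Da

Weight each isotope mass by its fractional abundance: 0.2551 × 56.9184 + 0.2131 × 57.9898 + 0.5318 × 61.9286
= 14.51988 + 12.35763 + 32.93363 = 59.81114 Da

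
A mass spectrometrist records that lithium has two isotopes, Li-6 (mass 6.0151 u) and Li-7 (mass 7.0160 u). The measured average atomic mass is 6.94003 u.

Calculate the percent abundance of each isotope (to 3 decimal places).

Li-6: 7.590%, Li-7: 92.410%

Let x be the fractional abundance of Li-6; then Li-7 has abundance 1 − x.
6.0151·x + 7.0160·(1 − x) = 6.94003
(6.0151 − 7.0160)·x = 6.94003 − 7.0160
x = -0.07597 / -1.0009 = 0.07590 → 7.590% Li-6, 92.410% Li-7.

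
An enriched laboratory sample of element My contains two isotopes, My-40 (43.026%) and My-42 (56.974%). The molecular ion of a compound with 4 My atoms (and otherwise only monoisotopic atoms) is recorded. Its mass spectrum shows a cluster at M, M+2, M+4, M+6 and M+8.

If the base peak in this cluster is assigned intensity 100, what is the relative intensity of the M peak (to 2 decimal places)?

Binomial terms of (0.43026 + 0.56974)^4: M 0.0343, M+2 0.1815, M+4 0.3606, M+6 0.3183, M+8 0.1054 → M+4 is the base peak.
P(M+4) = C(4,2) × 0.43026^2 × 0.56974^2 = 6 × 0.18512367 × 0.32460367 = 0.360551 (base)
P(M) = C(4,0) × 0.43026^4 × 0.56974^0 = 1 × 0.03427077 × 1.0000 = 0.034271
Relative intensity = 0.034271 / 0.360551 × 100 = 9.51

9.51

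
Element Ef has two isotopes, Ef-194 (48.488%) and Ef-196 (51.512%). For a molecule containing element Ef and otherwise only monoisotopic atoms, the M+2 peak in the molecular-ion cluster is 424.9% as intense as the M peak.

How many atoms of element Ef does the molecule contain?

4

The M+2/M ratio from n Ef atoms is n · q/p = n · 0.51512/0.48488.
n = 4.249 × 0.48488/0.51512 = 4.00 ≈ 4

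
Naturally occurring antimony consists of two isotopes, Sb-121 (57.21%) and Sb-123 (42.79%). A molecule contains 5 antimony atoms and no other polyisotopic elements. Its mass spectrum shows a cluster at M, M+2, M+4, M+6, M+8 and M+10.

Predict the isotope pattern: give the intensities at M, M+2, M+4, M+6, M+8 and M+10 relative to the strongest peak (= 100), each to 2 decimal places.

Expanding (0.5721 + 0.4279)^5:
P(M) = 0.5721^5 = 0.061286
P(M+2) = 5 × 0.5721^4 × 0.4279^1 = 0.229192
P(M+4) = 10 × 0.5721^3 × 0.4279^2 = 0.342847
P(M+6) = 10 × 0.5721^2 × 0.4279^3 = 0.256431
P(M+8) = 5 × 0.5721^1 × 0.4279^4 = 0.095898
P(M+10) = 0.4279^5 = 0.014345
The M+4 peak is largest (0.342847); scaling to 100 gives 17.88 : 66.85 : 100.00 : 74.79 : 27.97 : 4.18.

17.88 : 66.85 : 100.00 : 74.79 : 27.97 : 4.18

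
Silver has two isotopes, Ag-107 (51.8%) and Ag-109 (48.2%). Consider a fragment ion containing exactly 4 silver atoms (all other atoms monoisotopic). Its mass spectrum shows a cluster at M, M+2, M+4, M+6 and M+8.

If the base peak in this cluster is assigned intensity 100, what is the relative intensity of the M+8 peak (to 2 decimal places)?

14.43

(0.518 + 0.482)^4 gives M 0.0720, M+2 0.2680, M+4 0.3740, M+6 0.2320, M+8 0.0540; the largest is M+4.
P(M+4) = C(4,2) × 0.518^2 × 0.482^2 = 6 × 0.268324 × 0.232324 = 0.374029 (base)
P(M+8) = C(4,4) × 0.518^0 × 0.482^4 = 1 × 1.0000 × 0.05397444 = 0.053974
Relative intensity = 0.053974 / 0.374029 × 100 = 14.43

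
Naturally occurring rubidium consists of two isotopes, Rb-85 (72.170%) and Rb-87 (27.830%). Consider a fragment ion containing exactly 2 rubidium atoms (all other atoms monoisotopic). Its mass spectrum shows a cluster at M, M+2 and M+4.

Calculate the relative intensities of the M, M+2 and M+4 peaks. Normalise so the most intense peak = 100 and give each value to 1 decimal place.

100.0 : 77.1 : 14.9

Expanding (0.72170 + 0.27830)^2:
P(M) = 0.72170^2 = 0.520851
P(M+2) = 2 × 0.72170^1 × 0.27830^1 = 0.401698
P(M+4) = 0.27830^2 = 0.077451
The M peak is largest (0.520851); scaling to 100 gives 100.0 : 77.1 : 14.9.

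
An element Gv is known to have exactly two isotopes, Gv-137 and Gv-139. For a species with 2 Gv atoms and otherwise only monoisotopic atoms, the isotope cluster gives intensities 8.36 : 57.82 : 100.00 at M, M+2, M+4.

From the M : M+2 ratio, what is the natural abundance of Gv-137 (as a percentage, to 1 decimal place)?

If p is the fraction of Gv that is Gv-137, then I(M+2)/I(M) = [C(2,1)·p^1·(1−p)] / p^2 = 2·(1−p)/p = 57.82/8.36 = 6.9163
(1−p)/p = 6.9163/2 = 3.4581  ⇒  p = 1/(1 + 3.4581) = 0.2243
Gv-137: 22.4%, Gv-139: 77.6%.

22.4%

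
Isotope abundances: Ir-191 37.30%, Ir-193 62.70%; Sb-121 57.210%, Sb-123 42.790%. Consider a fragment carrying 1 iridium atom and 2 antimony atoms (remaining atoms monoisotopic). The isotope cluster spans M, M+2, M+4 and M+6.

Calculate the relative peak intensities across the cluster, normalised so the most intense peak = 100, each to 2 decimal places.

31.48 : 100.00 : 96.76 : 29.60

Iridium pattern (n=1): 0.3730 : 0.6270
Antimony pattern (n=2): 0.32729841 : 0.48960318 : 0.18309841
Convolve the two distributions (both contribute in 2-u steps):
  M: 0.3730×0.32729841 = 0.122082
  M+2: 0.3730×0.48960318 + 0.6270×0.32729841 = 0.387838
  M+4: 0.3730×0.18309841 + 0.6270×0.48960318 = 0.375277
  M+6: 0.6270×0.18309841 = 0.114803
Scale to base peak (0.387838) = 100: 31.48 : 100.00 : 96.76 : 29.60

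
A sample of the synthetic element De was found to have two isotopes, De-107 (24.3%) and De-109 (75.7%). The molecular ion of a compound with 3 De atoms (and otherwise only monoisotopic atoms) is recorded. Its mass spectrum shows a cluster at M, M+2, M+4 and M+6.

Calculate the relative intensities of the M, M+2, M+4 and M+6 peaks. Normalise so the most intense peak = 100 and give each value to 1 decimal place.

The 3 De atoms are independent, so intensities follow the terms of (0.243 + 0.757)^3.
P(M) = 0.243^3 = 0.014349
P(M+2) = 3 × 0.243^2 × 0.757^1 = 0.134100
P(M+4) = 3 × 0.243^1 × 0.757^2 = 0.417753
P(M+6) = 0.757^3 = 0.433798
The M+6 peak is largest (0.433798); scaling to 100 gives 3.3 : 30.9 : 96.3 : 100.0.

3.3 : 30.9 : 96.3 : 100.0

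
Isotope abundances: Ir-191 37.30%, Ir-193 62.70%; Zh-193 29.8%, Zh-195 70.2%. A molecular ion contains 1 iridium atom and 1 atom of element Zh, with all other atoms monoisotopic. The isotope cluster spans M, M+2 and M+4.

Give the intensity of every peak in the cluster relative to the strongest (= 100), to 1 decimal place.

24.8 : 100.0 : 98.1

Iridium pattern (n=1): 0.3730 : 0.6270
Element Zh pattern (n=1): 0.2980 : 0.7020
Convolve the two distributions (both contribute in 2-u steps):
  M: 0.3730×0.2980 = 0.111154
  M+2: 0.3730×0.7020 + 0.6270×0.2980 = 0.448692
  M+4: 0.6270×0.7020 = 0.440154
Scale to base peak (0.448692) = 100: 24.8 : 100.0 : 98.1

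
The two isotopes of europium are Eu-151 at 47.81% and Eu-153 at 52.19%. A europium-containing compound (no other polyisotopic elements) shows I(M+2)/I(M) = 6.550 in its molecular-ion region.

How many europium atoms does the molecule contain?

6

The M+2/M ratio from n Eu atoms is n · q/p = n · 0.5219/0.4781.
n = 6.550 × 0.4781/0.5219 = 6.00 ≈ 6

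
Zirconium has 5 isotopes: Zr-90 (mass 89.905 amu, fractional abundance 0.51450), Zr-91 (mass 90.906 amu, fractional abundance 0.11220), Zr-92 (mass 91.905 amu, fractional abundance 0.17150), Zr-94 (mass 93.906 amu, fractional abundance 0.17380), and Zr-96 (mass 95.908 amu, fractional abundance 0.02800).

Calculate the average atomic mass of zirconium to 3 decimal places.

91.224 amu

Ar = Σ fᵢ·mᵢ = 0.51450 × 89.905 + 0.11220 × 90.906 + 0.17150 × 91.905 + 0.17380 × 93.906 + 0.02800 × 95.908
= 46.2561 + 10.1997 + 15.7617 + 16.3209 + 2.6854 = 91.2238 amu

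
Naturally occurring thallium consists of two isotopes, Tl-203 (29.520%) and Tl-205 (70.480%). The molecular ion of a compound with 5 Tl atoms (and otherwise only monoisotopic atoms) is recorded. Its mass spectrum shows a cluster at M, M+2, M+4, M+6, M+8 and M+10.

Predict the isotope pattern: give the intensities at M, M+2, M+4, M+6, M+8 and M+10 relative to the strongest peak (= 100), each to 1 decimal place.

0.6 : 7.3 : 35.1 : 83.8 : 100.0 : 47.8

Each Tl atom is independently Tl-203 (p = 0.29520) or Tl-205 (q = 0.70480); the cluster is the binomial expansion (p + q)^5.
P(M) = 0.29520^5 = 0.002242
P(M+2) = 5 × 0.29520^4 × 0.70480^1 = 0.026761
P(M+4) = 10 × 0.29520^3 × 0.70480^2 = 0.127785
P(M+6) = 10 × 0.29520^2 × 0.70480^3 = 0.305092
P(M+8) = 5 × 0.29520^1 × 0.70480^4 = 0.364208
P(M+10) = 0.70480^5 = 0.173912
The M+8 peak is largest (0.364208); scaling to 100 gives 0.6 : 7.3 : 35.1 : 83.8 : 100.0 : 47.8.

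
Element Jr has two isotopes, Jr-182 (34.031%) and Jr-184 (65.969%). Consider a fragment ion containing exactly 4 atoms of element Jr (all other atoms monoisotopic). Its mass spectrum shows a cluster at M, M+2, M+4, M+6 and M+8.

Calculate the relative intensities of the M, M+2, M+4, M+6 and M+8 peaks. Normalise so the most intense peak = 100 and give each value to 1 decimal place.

3.4 : 26.6 : 77.4 : 100.0 : 48.5

Each Jr atom is independently Jr-182 (p = 0.34031) or Jr-184 (q = 0.65969); the cluster is the binomial expansion (p + q)^4.
P(M) = 0.34031^4 = 0.013412
P(M+2) = 4 × 0.34031^3 × 0.65969^1 = 0.103998
P(M+4) = 6 × 0.34031^2 × 0.65969^2 = 0.302399
P(M+6) = 4 × 0.34031^1 × 0.65969^3 = 0.390800
P(M+8) = 0.65969^4 = 0.189391
The M+6 peak is largest (0.390800); scaling to 100 gives 3.4 : 26.6 : 77.4 : 100.0 : 48.5.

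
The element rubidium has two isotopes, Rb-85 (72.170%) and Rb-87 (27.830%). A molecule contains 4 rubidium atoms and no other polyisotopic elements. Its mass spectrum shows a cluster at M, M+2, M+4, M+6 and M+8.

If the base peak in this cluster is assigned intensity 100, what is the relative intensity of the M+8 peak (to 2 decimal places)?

1.43

Binomial terms of (0.72170 + 0.27830)^4: M 0.2713, M+2 0.4184, M+4 0.2420, M+6 0.0622, M+8 0.0060 → M+2 is the base peak.
P(M+2) = C(4,1) × 0.72170^3 × 0.27830^1 = 4 × 0.37589809 × 0.2783 = 0.418450 (base)
P(M+8) = C(4,4) × 0.72170^0 × 0.27830^4 = 1 × 1.0000 × 0.00599864 = 0.005999
Relative intensity = 0.005999 / 0.418450 × 100 = 1.43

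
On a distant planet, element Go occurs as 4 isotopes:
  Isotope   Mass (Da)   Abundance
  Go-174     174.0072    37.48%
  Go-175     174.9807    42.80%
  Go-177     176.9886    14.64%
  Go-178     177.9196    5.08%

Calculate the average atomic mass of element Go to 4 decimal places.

Ar = Σ fᵢ·mᵢ = 0.3748 × 174.0072 + 0.4280 × 174.9807 + 0.1464 × 176.9886 + 0.0508 × 177.9196
= 65.21790 + 74.89174 + 25.91113 + 9.03832 = 175.05909 Da

175.0591 Da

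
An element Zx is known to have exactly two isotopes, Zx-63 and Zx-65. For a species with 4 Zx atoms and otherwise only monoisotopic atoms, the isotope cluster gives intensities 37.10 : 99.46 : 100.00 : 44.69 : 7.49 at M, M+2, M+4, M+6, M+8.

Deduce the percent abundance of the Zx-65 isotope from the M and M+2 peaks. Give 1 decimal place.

40.1%

If p is the fraction of Zx that is Zx-63, then I(M+2)/I(M) = [C(4,1)·p^3·(1−p)] / p^4 = 4·(1−p)/p = 99.46/37.10 = 2.6809
(1−p)/p = 2.6809/4 = 0.6702  ⇒  p = 1/(1 + 0.6702) = 0.5987
Zx-63: 59.9%, Zx-65: 40.1%.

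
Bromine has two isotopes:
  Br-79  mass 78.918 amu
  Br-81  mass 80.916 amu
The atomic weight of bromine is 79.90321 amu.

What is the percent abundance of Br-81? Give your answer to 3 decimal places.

49.310%

Let x be the fractional abundance of Br-79; then Br-81 has abundance 1 − x.
78.918·x + 80.916·(1 − x) = 79.90321
(78.918 − 80.916)·x = 79.90321 − 80.916
x = -1.01279 / -1.998 = 0.50690 → 50.690% Br-79, 49.310% Br-81.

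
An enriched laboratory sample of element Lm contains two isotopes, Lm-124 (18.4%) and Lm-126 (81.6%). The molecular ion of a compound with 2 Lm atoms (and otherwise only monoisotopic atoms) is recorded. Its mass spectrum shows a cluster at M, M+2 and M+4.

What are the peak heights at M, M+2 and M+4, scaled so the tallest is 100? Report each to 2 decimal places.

The 2 Lm atoms are independent, so intensities follow the terms of (0.184 + 0.816)^2.
P(M) = 0.184^2 = 0.033856
P(M+2) = 2 × 0.184^1 × 0.816^1 = 0.300288
P(M+4) = 0.816^2 = 0.665856
The M+4 peak is largest (0.665856); scaling to 100 gives 5.08 : 45.10 : 100.00.

5.08 : 45.10 : 100.00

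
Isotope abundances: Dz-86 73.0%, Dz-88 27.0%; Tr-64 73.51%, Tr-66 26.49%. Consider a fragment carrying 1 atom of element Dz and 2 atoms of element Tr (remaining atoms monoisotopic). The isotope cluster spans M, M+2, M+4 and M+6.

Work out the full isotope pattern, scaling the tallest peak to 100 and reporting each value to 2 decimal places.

91.69 : 100.00 : 36.35 : 4.40

Element Dz pattern (n=1): 0.7300 : 0.2700
Element Tr pattern (n=2): 0.54037201 : 0.38945598 : 0.07017201
Convolve the two distributions (both contribute in 2-u steps):
  M: 0.7300×0.54037201 = 0.394472
  M+2: 0.7300×0.38945598 + 0.2700×0.54037201 = 0.430203
  M+4: 0.7300×0.07017201 + 0.2700×0.38945598 = 0.156379
  M+6: 0.2700×0.07017201 = 0.018946
Scale to base peak (0.430203) = 100: 91.69 : 100.00 : 36.35 : 4.40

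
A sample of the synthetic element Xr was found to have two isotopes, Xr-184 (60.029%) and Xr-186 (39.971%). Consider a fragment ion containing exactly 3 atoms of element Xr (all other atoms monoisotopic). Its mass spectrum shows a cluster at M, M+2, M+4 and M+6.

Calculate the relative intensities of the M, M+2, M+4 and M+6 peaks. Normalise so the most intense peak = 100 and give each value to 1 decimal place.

The 3 Xr atoms are independent, so intensities follow the terms of (0.60029 + 0.39971)^3.
P(M) = 0.60029^3 = 0.216313
P(M+2) = 3 × 0.60029^2 × 0.39971^1 = 0.432104
P(M+4) = 3 × 0.60029^1 × 0.39971^2 = 0.287722
P(M+6) = 0.39971^3 = 0.063861
The M+2 peak is largest (0.432104); scaling to 100 gives 50.1 : 100.0 : 66.6 : 14.8.

50.1 : 100.0 : 66.6 : 14.8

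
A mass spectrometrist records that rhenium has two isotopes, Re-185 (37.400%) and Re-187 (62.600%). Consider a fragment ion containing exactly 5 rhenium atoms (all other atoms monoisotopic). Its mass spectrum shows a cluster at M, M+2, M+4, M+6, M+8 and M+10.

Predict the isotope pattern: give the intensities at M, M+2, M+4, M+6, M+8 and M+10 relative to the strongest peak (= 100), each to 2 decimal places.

2.13 : 17.85 : 59.74 : 100.00 : 83.69 : 28.02

The 5 Re atoms are independent, so intensities follow the terms of (0.37400 + 0.62600)^5.
P(M) = 0.37400^5 = 0.007317
P(M+2) = 5 × 0.37400^4 × 0.62600^1 = 0.061239
P(M+4) = 10 × 0.37400^3 × 0.62600^2 = 0.205005
P(M+6) = 10 × 0.37400^2 × 0.62600^3 = 0.343136
P(M+8) = 5 × 0.37400^1 × 0.62600^4 = 0.287170
P(M+10) = 0.62600^5 = 0.096133
The M+6 peak is largest (0.343136); scaling to 100 gives 2.13 : 17.85 : 59.74 : 100.00 : 83.69 : 28.02.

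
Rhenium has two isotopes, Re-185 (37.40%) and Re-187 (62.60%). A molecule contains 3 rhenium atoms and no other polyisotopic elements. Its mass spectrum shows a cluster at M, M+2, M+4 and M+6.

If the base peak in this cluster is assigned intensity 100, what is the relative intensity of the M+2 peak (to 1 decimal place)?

(0.3740 + 0.6260)^3 gives M 0.0523, M+2 0.2627, M+4 0.4397, M+6 0.2453; the largest is M+4.
P(M+4) = C(3,2) × 0.3740^1 × 0.6260^2 = 3 × 0.3740 × 0.391876 = 0.439685 (base)
P(M+2) = C(3,1) × 0.3740^2 × 0.6260^1 = 3 × 0.139876 × 0.6260 = 0.262687
Relative intensity = 0.262687 / 0.439685 × 100 = 59.7

59.7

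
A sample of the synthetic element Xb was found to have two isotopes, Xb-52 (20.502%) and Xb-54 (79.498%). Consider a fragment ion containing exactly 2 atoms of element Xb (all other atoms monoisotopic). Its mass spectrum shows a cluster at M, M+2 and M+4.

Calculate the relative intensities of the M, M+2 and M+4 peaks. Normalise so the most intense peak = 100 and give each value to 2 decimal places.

Each Xb atom is independently Xb-52 (p = 0.20502) or Xb-54 (q = 0.79498); the cluster is the binomial expansion (p + q)^2.
P(M) = 0.20502^2 = 0.042033
P(M+2) = 2 × 0.20502^1 × 0.79498^1 = 0.325974
P(M+4) = 0.79498^2 = 0.631993
The M+4 peak is largest (0.631993); scaling to 100 gives 6.65 : 51.58 : 100.00.

6.65 : 51.58 : 100.00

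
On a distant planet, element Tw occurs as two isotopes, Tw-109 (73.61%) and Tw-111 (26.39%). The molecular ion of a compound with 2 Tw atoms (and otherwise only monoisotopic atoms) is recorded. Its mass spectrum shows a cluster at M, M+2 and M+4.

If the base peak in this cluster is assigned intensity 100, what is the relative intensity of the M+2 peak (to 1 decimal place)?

Term probabilities: M 0.5418, M+2 0.3885, M+4 0.0696. Base peak = M.
P(M) = C(2,0) × 0.7361^2 × 0.2639^0 = 1 × 0.54184321 × 1.0000 = 0.541843 (base)
P(M+2) = C(2,1) × 0.7361^1 × 0.2639^1 = 2 × 0.7361 × 0.2639 = 0.388514
Relative intensity = 0.388514 / 0.541843 × 100 = 71.7

71.7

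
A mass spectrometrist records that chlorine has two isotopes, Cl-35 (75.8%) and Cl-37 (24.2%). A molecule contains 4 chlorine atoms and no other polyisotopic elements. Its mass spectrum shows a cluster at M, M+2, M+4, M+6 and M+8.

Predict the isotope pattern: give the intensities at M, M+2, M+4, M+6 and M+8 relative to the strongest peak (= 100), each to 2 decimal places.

Expanding (0.758 + 0.242)^4:
P(M) = 0.758^4 = 0.330124
P(M+2) = 4 × 0.758^3 × 0.242^1 = 0.421583
P(M+4) = 6 × 0.758^2 × 0.242^2 = 0.201893
P(M+6) = 4 × 0.758^1 × 0.242^3 = 0.042971
P(M+8) = 0.242^4 = 0.003430
The M+2 peak is largest (0.421583); scaling to 100 gives 78.31 : 100.00 : 47.89 : 10.19 : 0.81.

78.31 : 100.00 : 47.89 : 10.19 : 0.81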